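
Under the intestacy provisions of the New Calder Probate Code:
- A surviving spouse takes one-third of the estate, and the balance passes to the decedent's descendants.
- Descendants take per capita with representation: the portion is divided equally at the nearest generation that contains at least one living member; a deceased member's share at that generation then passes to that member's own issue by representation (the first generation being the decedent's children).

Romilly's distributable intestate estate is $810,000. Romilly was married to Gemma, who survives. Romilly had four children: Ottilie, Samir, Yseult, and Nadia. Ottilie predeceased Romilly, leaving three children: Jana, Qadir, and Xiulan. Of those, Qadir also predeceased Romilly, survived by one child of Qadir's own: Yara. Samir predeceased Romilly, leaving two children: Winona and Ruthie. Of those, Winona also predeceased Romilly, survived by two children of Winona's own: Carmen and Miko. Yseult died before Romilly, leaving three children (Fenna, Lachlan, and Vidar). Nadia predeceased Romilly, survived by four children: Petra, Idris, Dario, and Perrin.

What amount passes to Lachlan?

Lachlan receives $45,000.

Gemma takes one-third of $810,000 = $270,000. The remaining $540,000 passes to the descendants.
No child survives, so the initial division is made at the grandchildren's generation.
The descendants' portion ($540,000) is divided into 12 shares of $45,000: Jana, Xiulan, Ruthie, Fenna, Lachlan, Vidar, Petra, Idris, Dario, and Perrin each take $45,000; Qadir's $45,000 share passes to Qadir's issue; Winona's $45,000 share passes to Winona's issue.
Qadir's share ($45,000) passes entirely to Yara.
Winona's share ($45,000) is divided into 2 shares of $22,500: Carmen and Miko each take $22,500.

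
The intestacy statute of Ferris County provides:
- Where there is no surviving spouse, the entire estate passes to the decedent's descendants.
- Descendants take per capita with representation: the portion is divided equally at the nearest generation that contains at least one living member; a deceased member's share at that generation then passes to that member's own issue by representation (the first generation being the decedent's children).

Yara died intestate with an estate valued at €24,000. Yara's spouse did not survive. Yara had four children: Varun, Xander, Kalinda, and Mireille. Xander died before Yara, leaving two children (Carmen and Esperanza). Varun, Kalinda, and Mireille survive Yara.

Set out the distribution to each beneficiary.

Varun: €6,000; Carmen: €3,000; Esperanza: €3,000; Kalinda: €6,000; Mireille: €6,000

The entire €24,000 passes to the descendants.
That amount (€24,000) is divided into 4 shares of €6,000: Varun, Kalinda, and Mireille each take €6,000; Xander's €6,000 share passes to Xander's issue.
Xander's share (€6,000) is divided into 2 shares of €3,000: Carmen and Esperanza each take €3,000.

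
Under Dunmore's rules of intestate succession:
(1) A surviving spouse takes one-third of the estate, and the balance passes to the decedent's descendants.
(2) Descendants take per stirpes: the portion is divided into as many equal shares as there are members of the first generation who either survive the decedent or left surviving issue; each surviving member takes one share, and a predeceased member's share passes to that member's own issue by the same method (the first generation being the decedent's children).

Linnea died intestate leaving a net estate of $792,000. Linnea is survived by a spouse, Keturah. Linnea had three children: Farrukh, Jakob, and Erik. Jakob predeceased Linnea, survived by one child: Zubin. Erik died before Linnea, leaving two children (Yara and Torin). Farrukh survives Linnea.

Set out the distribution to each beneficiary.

Keturah takes one-third of $792,000 = $264,000. The remaining $528,000 passes to the descendants.
The descendants' portion ($528,000) is divided into 3 shares of $176,000: Farrukh takes $176,000; Jakob's $176,000 share passes to Jakob's issue; Erik's $176,000 share passes to Erik's issue.
Jakob's share ($176,000) passes entirely to Zubin.
Erik's share ($176,000) is divided into 2 shares of $88,000: Yara and Torin each take $88,000.

Keturah: $264,000; Farrukh: $176,000; Zubin: $176,000; Yara: $88,000; Torin: $88,000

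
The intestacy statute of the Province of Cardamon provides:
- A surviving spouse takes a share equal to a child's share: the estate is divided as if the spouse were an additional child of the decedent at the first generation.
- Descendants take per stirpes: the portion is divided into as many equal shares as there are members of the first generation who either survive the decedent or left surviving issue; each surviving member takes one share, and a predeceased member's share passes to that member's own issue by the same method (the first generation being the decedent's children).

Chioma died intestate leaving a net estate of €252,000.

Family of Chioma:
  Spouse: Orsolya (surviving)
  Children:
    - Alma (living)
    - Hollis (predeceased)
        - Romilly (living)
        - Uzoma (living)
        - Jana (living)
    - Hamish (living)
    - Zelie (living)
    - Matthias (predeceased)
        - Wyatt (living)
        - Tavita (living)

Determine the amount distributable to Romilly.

The spouse counts as an additional share at the children's level, so there are 6 primary shares of €42,000. Orsolya takes one such share (€42,000).
The children's combined portion (€210,000) is divided into 5 shares of €42,000: Alma, Hamish, and Zelie each take €42,000; Hollis's €42,000 share passes to Hollis's issue; Matthias's €42,000 share passes to Matthias's issue.
Hollis's share (€42,000) is divided into 3 shares of €14,000: Romilly, Uzoma, and Jana each take €14,000.
Matthias's share (€42,000) is divided into 2 shares of €21,000: Wyatt and Tavita each take €21,000.

Romilly receives €14,000.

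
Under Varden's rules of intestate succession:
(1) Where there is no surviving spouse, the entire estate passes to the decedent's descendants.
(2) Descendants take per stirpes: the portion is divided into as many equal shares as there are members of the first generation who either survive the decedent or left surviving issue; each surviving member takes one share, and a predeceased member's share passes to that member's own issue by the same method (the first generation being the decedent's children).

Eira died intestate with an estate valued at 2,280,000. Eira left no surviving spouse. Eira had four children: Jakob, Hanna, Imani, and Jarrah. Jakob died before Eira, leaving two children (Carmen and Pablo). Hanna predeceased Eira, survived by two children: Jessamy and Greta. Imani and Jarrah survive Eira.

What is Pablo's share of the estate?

The entire 2,280,000 passes to the descendants.
That amount (2,280,000) is divided into 4 shares of 570,000: Imani and Jarrah each take 570,000; Jakob's 570,000 share passes to Jakob's issue; Hanna's 570,000 share passes to Hanna's issue.
Jakob's share (570,000) is divided into 2 shares of 285,000: Carmen and Pablo each take 285,000.
Hanna's share (570,000) is divided into 2 shares of 285,000: Jessamy and Greta each take 285,000.

Pablo receives 285,000.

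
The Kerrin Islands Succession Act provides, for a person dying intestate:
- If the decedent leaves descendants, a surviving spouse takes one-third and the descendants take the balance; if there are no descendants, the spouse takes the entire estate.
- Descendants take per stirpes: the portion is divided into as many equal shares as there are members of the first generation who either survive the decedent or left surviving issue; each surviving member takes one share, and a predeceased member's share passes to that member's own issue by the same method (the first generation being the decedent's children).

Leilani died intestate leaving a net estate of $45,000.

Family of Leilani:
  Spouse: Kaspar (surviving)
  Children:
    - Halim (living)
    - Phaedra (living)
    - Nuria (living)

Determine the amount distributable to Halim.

Halim receives $10,000.

Kaspar takes one-third of $45,000 = $15,000. The remaining $30,000 passes to the descendants.
The descendants' portion ($30,000) is divided into 3 shares of $10,000: Halim, Phaedra, and Nuria each take $10,000.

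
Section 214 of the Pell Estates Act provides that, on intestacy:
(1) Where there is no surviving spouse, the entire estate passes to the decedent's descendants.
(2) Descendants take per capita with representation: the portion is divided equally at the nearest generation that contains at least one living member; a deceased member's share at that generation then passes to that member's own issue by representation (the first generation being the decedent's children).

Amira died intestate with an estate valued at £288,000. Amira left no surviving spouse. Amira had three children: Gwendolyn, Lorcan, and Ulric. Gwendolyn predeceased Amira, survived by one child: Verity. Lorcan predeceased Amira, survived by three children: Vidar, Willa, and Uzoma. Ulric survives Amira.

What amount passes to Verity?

The entire £288,000 passes to the descendants.
That amount (£288,000) is divided into 3 shares of £96,000: Ulric takes £96,000; Gwendolyn's £96,000 share passes to Gwendolyn's issue; Lorcan's £96,000 share passes to Lorcan's issue.
Gwendolyn's share (£96,000) passes entirely to Verity.
Lorcan's share (£96,000) is divided into 3 shares of £32,000: Vidar, Willa, and Uzoma each take £32,000.

Verity receives £96,000.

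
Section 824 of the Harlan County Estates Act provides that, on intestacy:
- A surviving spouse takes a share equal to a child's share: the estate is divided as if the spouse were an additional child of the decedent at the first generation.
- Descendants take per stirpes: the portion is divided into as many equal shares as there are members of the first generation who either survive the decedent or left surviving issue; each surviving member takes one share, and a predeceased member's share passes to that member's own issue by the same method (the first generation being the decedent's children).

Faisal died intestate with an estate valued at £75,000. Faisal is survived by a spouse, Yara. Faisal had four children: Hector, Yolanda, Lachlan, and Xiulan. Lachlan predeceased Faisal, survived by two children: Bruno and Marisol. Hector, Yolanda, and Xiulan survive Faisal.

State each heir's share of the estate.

Yara: £15,000; Hector: £15,000; Yolanda: £15,000; Bruno: £7,500; Marisol: £7,500; Xiulan: £15,000

The spouse counts as an additional share at the children's level, so there are 5 primary shares of £15,000. Yara takes one such share (£15,000).
The children's combined portion (£60,000) is divided into 4 shares of £15,000: Hector, Yolanda, and Xiulan each take £15,000; Lachlan's £15,000 share passes to Lachlan's issue.
Lachlan's share (£15,000) is divided into 2 shares of £7,500: Bruno and Marisol each take £7,500.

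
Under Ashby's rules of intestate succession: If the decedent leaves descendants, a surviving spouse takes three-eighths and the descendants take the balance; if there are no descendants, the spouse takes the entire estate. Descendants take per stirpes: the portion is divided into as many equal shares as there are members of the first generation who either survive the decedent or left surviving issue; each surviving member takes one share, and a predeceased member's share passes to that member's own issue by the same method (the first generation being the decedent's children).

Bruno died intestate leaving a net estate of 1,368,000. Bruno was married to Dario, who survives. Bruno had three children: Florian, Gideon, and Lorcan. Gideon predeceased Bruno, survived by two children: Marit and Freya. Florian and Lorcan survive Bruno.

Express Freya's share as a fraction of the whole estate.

Dario takes three-eighths of 1,368,000 = 513,000. The remaining 855,000 passes to the descendants.
The descendants' portion (855,000) is divided into 3 shares of 285,000: Florian and Lorcan each take 285,000; Gideon's 285,000 share passes to Gideon's issue.
Gideon's share (285,000) is divided into 2 shares of 142,500: Marit and Freya each take 142,500.

Freya receives 5/48 of the estate.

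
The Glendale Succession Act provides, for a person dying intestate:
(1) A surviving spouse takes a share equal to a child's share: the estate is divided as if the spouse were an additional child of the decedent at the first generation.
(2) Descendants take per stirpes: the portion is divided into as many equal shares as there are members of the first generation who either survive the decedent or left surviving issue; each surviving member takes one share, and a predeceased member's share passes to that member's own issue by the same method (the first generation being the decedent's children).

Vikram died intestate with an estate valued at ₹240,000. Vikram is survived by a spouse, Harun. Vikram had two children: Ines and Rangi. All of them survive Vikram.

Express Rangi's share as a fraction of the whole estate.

The spouse counts as an additional share at the children's level, so there are 3 primary shares of ₹80,000. Harun takes one such share (₹80,000).
The children's combined portion (₹160,000) is divided into 2 shares of ₹80,000: Ines and Rangi each take ₹80,000.

Rangi receives 1/3 of the estate.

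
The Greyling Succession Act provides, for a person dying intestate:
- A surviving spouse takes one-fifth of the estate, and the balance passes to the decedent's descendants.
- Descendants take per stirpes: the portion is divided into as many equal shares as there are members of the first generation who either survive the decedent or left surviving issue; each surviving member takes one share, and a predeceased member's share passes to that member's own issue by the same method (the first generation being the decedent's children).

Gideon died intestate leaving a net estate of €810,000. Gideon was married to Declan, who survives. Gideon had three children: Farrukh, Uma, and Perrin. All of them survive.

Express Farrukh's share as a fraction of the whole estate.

Declan takes one-fifth of €810,000 = €162,000. The remaining €648,000 passes to the descendants.
The descendants' portion (€648,000) is divided into 3 shares of €216,000: Farrukh, Uma, and Perrin each take €216,000.

Farrukh receives 4/15 of the estate.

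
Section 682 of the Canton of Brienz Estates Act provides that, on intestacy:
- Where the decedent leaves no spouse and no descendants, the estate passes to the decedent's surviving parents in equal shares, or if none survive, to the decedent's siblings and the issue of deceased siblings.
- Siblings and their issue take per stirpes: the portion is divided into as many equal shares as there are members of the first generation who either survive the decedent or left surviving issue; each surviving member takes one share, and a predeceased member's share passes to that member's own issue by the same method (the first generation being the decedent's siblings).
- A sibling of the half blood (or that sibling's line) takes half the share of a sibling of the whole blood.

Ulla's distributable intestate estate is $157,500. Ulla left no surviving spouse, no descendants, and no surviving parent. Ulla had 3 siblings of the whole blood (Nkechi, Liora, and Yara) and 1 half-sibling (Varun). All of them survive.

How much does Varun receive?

Varun receives $22,500.

The entire $157,500 passes to the siblings and their issue.
Counting each half-blood sibling's line as half a unit, there are 7/2 units in $157,500, so one unit is $45,000. Whole-blood lines (Nkechi, Liora, and Yara) take $45,000 each; half-blood lines (Varun) take $22,500 each.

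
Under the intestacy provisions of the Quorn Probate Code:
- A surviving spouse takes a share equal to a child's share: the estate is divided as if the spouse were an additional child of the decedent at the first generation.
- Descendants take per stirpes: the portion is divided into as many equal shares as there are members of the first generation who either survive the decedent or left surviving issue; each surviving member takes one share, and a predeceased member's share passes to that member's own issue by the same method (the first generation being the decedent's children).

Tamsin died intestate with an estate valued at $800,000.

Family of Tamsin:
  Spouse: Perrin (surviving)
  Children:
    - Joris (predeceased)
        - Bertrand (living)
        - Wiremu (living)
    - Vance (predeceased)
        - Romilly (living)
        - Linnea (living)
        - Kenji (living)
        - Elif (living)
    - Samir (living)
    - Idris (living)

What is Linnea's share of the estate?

The spouse counts as an additional share at the children's level, so there are 5 primary shares of $160,000. Perrin takes one such share ($160,000).
The children's combined portion ($640,000) is divided into 4 shares of $160,000: Samir and Idris each take $160,000; Joris's $160,000 share passes to Joris's issue; Vance's $160,000 share passes to Vance's issue.
Joris's share ($160,000) is divided into 2 shares of $80,000: Bertrand and Wiremu each take $80,000.
Vance's share ($160,000) is divided into 4 shares of $40,000: Romilly, Linnea, Kenji, and Elif each take $40,000.

Linnea receives $40,000.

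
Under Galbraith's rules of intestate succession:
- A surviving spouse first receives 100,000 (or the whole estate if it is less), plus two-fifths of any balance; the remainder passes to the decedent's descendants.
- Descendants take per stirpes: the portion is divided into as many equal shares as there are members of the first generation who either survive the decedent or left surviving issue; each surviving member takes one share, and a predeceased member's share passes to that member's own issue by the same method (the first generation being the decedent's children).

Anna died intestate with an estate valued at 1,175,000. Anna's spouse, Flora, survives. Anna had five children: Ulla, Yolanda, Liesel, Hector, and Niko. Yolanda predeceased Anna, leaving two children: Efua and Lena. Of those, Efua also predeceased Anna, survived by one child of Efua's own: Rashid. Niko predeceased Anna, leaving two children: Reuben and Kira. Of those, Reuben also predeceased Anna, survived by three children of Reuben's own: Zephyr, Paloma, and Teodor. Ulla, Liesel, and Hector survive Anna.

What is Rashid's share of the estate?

Flora first takes 100,000, leaving a balance of 1,075,000. Flora then takes two-fifths of the balance (430,000), for a total of 530,000. The remaining 645,000 passes to the descendants.
The descendants' portion (645,000) is divided into 5 shares of 129,000: Ulla, Liesel, and Hector each take 129,000; Yolanda's 129,000 share passes to Yolanda's issue; Niko's 129,000 share passes to Niko's issue.
Yolanda's share (129,000) is divided into 2 shares of 64,500: Lena takes 64,500; Efua's 64,500 share passes to Efua's issue.
Efua's share (64,500) passes entirely to Rashid.
Niko's share (129,000) is divided into 2 shares of 64,500: Kira takes 64,500; Reuben's 64,500 share passes to Reuben's issue.
Reuben's share (64,500) is divided into 3 shares of 21,500: Zephyr, Paloma, and Teodor each take 21,500.

Rashid receives 64,500.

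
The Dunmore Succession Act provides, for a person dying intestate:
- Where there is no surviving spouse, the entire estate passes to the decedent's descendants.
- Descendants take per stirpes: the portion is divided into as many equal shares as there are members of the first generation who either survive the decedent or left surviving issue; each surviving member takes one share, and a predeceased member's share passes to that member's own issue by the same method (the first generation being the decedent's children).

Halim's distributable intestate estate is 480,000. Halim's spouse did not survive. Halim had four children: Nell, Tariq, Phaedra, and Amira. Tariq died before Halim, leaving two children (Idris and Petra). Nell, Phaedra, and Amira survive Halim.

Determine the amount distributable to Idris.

The entire 480,000 passes to the descendants.
That amount (480,000) is divided into 4 shares of 120,000: Nell, Phaedra, and Amira each take 120,000; Tariq's 120,000 share passes to Tariq's issue.
Tariq's share (120,000) is divided into 2 shares of 60,000: Idris and Petra each take 60,000.

Idris receives 60,000.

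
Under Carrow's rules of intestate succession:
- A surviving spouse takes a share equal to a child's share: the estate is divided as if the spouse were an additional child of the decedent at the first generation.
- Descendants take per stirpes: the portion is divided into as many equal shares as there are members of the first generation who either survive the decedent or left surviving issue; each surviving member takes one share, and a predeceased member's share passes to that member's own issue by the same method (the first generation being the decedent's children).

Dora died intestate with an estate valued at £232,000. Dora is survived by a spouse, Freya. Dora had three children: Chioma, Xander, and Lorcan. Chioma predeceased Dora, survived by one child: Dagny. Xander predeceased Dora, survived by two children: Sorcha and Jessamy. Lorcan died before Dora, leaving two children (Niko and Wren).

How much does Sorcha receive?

Sorcha receives £29,000.

The spouse counts as an additional share at the children's level, so there are 4 primary shares of £58,000. Freya takes one such share (£58,000).
The children's combined portion (£174,000) is divided into 3 shares of £58,000: Chioma's £58,000 share passes to Chioma's issue; Xander's £58,000 share passes to Xander's issue; Lorcan's £58,000 share passes to Lorcan's issue.
Chioma's share (£58,000) passes entirely to Dagny.
Xander's share (£58,000) is divided into 2 shares of £29,000: Sorcha and Jessamy each take £29,000.
Lorcan's share (£58,000) is divided into 2 shares of £29,000: Niko and Wren each take £29,000.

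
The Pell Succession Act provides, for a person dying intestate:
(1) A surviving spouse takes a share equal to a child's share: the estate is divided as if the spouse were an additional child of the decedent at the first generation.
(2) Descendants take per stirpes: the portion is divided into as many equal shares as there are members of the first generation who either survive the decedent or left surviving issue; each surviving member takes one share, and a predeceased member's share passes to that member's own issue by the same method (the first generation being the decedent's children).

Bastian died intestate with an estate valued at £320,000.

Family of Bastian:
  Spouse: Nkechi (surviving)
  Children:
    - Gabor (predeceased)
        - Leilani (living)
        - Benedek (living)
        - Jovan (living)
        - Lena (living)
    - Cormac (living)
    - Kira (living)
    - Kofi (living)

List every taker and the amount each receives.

Nkechi: £64,000; Leilani: £16,000; Benedek: £16,000; Jovan: £16,000; Lena: £16,000; Cormac: £64,000; Kira: £64,000; Kofi: £64,000

The spouse counts as an additional share at the children's level, so there are 5 primary shares of £64,000. Nkechi takes one such share (£64,000).
The children's combined portion (£256,000) is divided into 4 shares of £64,000: Cormac, Kira, and Kofi each take £64,000; Gabor's £64,000 share passes to Gabor's issue.
Gabor's share (£64,000) is divided into 4 shares of £16,000: Leilani, Benedek, Jovan, and Lena each take £16,000.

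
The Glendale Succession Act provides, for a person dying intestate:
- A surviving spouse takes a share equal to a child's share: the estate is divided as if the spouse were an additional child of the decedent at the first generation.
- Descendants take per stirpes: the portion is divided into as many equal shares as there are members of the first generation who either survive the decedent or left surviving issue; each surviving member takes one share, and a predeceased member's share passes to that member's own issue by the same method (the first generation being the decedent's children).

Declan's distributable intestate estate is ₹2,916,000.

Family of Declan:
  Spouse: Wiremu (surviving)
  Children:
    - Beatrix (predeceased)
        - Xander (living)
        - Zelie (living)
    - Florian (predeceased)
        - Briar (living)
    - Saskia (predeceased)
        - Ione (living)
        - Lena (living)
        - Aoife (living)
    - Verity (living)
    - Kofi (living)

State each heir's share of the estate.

Wiremu: ₹486,000; Xander: ₹243,000; Zelie: ₹243,000; Briar: ₹486,000; Ione: ₹162,000; Lena: ₹162,000; Aoife: ₹162,000; Verity: ₹486,000; Kofi: ₹486,000

The spouse counts as an additional share at the children's level, so there are 6 primary shares of ₹486,000. Wiremu takes one such share (₹486,000).
The children's combined portion (₹2,430,000) is divided into 5 shares of ₹486,000: Verity and Kofi each take ₹486,000; Beatrix's ₹486,000 share passes to Beatrix's issue; Florian's ₹486,000 share passes to Florian's issue; Saskia's ₹486,000 share passes to Saskia's issue.
Beatrix's share (₹486,000) is divided into 2 shares of ₹243,000: Xander and Zelie each take ₹243,000.
Florian's share (₹486,000) passes entirely to Briar.
Saskia's share (₹486,000) is divided into 3 shares of ₹162,000: Ione, Lena, and Aoife each take ₹162,000.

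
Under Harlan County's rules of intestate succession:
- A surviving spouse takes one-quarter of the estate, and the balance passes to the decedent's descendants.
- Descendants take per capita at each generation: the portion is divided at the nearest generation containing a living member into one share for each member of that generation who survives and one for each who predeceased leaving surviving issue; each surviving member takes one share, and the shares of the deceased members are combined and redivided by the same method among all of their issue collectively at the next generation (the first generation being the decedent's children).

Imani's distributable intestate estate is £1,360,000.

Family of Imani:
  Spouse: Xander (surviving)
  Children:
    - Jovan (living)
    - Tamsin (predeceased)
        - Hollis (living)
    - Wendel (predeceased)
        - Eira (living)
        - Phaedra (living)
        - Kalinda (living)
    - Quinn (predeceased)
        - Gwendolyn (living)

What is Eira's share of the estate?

Eira receives £153,000.

Xander takes one-quarter of £1,360,000 = £340,000. The remaining £1,020,000 passes to the descendants.
The descendants' portion (£1,020,000) is divided at the children's generation into 4 shares of £255,000. Jovan takes £255,000. The 3 shares of the deceased (Tamsin, Wendel, and Quinn) are combined into a pool of £765,000.
That pool (£765,000) is divided at the grandchildren's generation equally among Hollis, Eira, Phaedra, Kalinda, and Gwendolyn: £153,000 each.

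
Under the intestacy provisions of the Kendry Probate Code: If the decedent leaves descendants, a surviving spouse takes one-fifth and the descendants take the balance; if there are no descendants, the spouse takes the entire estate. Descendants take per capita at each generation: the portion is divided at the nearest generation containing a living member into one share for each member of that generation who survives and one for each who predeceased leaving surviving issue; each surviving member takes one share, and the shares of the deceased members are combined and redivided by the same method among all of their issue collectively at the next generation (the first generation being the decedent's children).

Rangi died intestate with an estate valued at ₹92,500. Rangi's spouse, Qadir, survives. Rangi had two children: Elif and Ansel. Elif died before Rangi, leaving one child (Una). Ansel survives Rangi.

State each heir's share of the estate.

Qadir: ₹18,500; Una: ₹37,000; Ansel: ₹37,000

Qadir takes one-fifth of ₹92,500 = ₹18,500. The remaining ₹74,000 passes to the descendants.
The descendants' portion (₹74,000) is divided at the children's generation into 2 shares of ₹37,000. Ansel takes ₹37,000. The remaining share for the deceased Elif (₹37,000) is carried to the next generation.
That pool (₹37,000) passes entirely to Una, the sole taker at the grandchildren's generation.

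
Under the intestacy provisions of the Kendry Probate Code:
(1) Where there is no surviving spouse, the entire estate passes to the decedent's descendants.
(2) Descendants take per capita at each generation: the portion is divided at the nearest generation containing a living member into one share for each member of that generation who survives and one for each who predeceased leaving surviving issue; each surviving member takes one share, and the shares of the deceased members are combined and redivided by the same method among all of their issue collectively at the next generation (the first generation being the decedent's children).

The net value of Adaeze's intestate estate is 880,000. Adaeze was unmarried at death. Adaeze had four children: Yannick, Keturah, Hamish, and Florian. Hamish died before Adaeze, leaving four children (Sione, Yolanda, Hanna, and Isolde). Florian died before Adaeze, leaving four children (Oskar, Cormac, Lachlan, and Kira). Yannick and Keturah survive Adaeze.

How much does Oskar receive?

Oskar receives 55,000.

The entire 880,000 passes to the descendants.
That amount (880,000) is divided at the children's generation into 4 shares of 220,000. Yannick and Keturah each take 220,000. The 2 shares of the deceased (Hamish and Florian) are combined into a pool of 440,000.
That pool (440,000) is divided at the grandchildren's generation equally among Sione, Yolanda, Hanna, Isolde, Oskar, Cormac, Lachlan, and Kira: 55,000 each.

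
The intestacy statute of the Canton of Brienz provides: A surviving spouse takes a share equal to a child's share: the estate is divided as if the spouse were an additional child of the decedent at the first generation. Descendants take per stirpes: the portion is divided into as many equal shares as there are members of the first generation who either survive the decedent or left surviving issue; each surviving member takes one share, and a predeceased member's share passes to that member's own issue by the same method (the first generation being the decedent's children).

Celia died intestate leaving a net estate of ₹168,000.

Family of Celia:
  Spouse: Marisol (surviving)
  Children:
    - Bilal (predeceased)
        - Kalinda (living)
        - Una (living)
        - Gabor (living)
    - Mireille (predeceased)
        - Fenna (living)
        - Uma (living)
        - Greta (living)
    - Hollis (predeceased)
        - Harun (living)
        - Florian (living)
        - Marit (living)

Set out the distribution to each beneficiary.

Marisol: ₹42,000; Kalinda: ₹14,000; Una: ₹14,000; Gabor: ₹14,000; Fenna: ₹14,000; Uma: ₹14,000; Greta: ₹14,000; Harun: ₹14,000; Florian: ₹14,000; Marit: ₹14,000

The spouse counts as an additional share at the children's level, so there are 4 primary shares of ₹42,000. Marisol takes one such share (₹42,000).
The children's combined portion (₹126,000) is divided into 3 shares of ₹42,000: Bilal's ₹42,000 share passes to Bilal's issue; Mireille's ₹42,000 share passes to Mireille's issue; Hollis's ₹42,000 share passes to Hollis's issue.
Bilal's share (₹42,000) is divided into 3 shares of ₹14,000: Kalinda, Una, and Gabor each take ₹14,000.
Mireille's share (₹42,000) is divided into 3 shares of ₹14,000: Fenna, Uma, and Greta each take ₹14,000.
Hollis's share (₹42,000) is divided into 3 shares of ₹14,000: Harun, Florian, and Marit each take ₹14,000.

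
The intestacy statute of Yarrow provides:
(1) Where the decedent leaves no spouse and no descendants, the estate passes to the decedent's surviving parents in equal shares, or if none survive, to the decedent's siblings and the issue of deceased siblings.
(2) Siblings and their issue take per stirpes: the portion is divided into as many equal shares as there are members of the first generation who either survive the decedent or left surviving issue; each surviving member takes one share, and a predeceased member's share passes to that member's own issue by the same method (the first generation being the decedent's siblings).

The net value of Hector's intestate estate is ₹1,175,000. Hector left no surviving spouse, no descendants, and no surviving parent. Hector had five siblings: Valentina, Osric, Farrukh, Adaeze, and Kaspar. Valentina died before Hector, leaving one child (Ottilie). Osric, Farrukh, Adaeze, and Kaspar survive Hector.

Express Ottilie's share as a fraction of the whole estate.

Ottilie receives 1/5 of the estate.

The entire ₹1,175,000 passes to the siblings and their issue.
That amount (₹1,175,000) is divided into 5 shares of ₹235,000: Osric, Farrukh, Adaeze, and Kaspar each take ₹235,000; Valentina's ₹235,000 share passes to Valentina's issue.
Valentina's share (₹235,000) passes entirely to Ottilie.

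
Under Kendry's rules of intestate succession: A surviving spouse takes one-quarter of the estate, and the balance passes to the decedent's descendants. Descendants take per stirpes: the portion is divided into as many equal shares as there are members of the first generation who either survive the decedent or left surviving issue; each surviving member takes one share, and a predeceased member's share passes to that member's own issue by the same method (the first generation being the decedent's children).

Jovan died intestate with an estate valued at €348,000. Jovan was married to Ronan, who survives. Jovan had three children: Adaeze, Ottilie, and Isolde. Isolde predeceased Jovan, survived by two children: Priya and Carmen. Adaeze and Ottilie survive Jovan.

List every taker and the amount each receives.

Ronan takes one-quarter of €348,000 = €87,000. The remaining €261,000 passes to the descendants.
The descendants' portion (€261,000) is divided into 3 shares of €87,000: Adaeze and Ottilie each take €87,000; Isolde's €87,000 share passes to Isolde's issue.
Isolde's share (€87,000) is divided into 2 shares of €43,500: Priya and Carmen each take €43,500.

Ronan: €87,000; Adaeze: €87,000; Ottilie: €87,000; Priya: €43,500; Carmen: €43,500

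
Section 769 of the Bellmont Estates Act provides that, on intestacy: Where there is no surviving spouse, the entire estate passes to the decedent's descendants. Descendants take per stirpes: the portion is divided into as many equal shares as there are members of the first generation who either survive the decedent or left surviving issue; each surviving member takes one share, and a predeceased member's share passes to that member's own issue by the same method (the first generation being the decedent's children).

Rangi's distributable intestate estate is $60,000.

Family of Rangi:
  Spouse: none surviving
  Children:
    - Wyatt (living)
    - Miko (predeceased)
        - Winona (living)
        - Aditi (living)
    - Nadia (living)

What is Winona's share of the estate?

The entire $60,000 passes to the descendants.
That amount ($60,000) is divided into 3 shares of $20,000: Wyatt and Nadia each take $20,000; Miko's $20,000 share passes to Miko's issue.
Miko's share ($20,000) is divided into 2 shares of $10,000: Winona and Aditi each take $10,000.

Winona receives $10,000.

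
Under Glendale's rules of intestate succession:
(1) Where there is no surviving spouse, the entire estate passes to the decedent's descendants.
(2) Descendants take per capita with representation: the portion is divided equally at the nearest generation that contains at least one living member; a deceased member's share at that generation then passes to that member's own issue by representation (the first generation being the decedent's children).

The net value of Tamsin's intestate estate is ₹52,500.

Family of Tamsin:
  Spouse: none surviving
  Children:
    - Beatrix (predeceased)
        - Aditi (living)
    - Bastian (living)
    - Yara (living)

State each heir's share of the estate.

Aditi: ₹17,500; Bastian: ₹17,500; Yara: ₹17,500

The entire ₹52,500 passes to the descendants.
That amount (₹52,500) is divided into 3 shares of ₹17,500: Bastian and Yara each take ₹17,500; Beatrix's ₹17,500 share passes to Beatrix's issue.
Beatrix's share (₹17,500) passes entirely to Aditi.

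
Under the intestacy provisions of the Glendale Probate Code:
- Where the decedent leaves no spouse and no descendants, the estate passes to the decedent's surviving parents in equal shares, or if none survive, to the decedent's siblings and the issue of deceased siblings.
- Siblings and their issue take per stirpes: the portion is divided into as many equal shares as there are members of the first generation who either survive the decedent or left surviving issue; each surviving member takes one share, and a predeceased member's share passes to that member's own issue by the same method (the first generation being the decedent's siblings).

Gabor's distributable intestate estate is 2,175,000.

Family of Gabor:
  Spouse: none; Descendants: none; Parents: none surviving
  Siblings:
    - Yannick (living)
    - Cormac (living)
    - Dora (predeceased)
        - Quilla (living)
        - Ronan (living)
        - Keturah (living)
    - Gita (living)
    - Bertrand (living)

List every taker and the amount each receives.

Yannick: 435,000; Cormac: 435,000; Quilla: 145,000; Ronan: 145,000; Keturah: 145,000; Gita: 435,000; Bertrand: 435,000

The entire 2,175,000 passes to the siblings and their issue.
That amount (2,175,000) is divided into 5 shares of 435,000: Yannick, Cormac, Gita, and Bertrand each take 435,000; Dora's 435,000 share passes to Dora's issue.
Dora's share (435,000) is divided into 3 shares of 145,000: Quilla, Ronan, and Keturah each take 145,000.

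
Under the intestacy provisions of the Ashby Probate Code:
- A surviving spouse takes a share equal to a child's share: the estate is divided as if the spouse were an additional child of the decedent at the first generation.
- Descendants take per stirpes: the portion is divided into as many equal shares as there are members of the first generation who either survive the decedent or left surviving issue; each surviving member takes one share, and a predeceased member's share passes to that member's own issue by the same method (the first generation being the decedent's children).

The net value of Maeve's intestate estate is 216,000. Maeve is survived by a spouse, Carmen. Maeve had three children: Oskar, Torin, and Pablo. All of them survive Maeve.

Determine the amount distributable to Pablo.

Pablo receives 54,000.

The spouse counts as an additional share at the children's level, so there are 4 primary shares of 54,000. Carmen takes one such share (54,000).
The children's combined portion (162,000) is divided into 3 shares of 54,000: Oskar, Torin, and Pablo each take 54,000.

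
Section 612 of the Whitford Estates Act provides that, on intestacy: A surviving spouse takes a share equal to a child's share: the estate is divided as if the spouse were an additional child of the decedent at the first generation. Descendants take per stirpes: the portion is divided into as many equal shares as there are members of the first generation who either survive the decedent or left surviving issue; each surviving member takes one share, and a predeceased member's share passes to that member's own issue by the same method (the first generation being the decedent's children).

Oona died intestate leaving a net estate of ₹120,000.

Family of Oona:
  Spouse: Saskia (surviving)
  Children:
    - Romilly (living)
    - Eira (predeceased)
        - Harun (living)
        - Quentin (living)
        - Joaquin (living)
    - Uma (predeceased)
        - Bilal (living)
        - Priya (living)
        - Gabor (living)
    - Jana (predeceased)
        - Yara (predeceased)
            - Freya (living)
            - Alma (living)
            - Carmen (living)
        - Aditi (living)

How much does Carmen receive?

The spouse counts as an additional share at the children's level, so there are 5 primary shares of ₹24,000. Saskia takes one such share (₹24,000).
The children's combined portion (₹96,000) is divided into 4 shares of ₹24,000: Romilly takes ₹24,000; Eira's ₹24,000 share passes to Eira's issue; Uma's ₹24,000 share passes to Uma's issue; Jana's ₹24,000 share passes to Jana's issue.
Eira's share (₹24,000) is divided into 3 shares of ₹8,000: Harun, Quentin, and Joaquin each take ₹8,000.
Uma's share (₹24,000) is divided into 3 shares of ₹8,000: Bilal, Priya, and Gabor each take ₹8,000.
Jana's share (₹24,000) is divided into 2 shares of ₹12,000: Aditi takes ₹12,000; Yara's ₹12,000 share passes to Yara's issue.
Yara's share (₹12,000) is divided into 3 shares of ₹4,000: Freya, Alma, and Carmen each take ₹4,000.

Carmen receives ₹4,000.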